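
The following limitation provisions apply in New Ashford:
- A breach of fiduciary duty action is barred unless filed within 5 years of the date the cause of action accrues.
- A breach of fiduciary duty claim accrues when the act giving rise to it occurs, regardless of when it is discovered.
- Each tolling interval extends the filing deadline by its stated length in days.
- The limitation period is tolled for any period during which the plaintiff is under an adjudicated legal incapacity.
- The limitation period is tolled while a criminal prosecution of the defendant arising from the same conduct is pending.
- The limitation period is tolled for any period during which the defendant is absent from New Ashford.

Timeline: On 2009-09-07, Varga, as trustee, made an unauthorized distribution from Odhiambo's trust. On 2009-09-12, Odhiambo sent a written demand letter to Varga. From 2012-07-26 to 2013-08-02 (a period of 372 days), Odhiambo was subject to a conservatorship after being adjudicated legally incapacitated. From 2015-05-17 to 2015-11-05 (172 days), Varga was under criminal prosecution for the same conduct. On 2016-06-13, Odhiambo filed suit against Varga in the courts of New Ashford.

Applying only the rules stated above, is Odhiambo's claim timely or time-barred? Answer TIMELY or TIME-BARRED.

The cause of action accrued on 2009-09-07, the date of the act.
Adding the 5 years base period to 2009-09-07 gives a deadline of 2014-09-07, before any tolling.
The period was tolled for 372 days by the plaintiff's legal incapacity (2012-07-26 to 2013-08-02), pushing the deadline to 2015-09-14.
Because the pending criminal prosecution ran from 2015-05-17 to 2015-11-05, the deadline is extended by 172 days to 2016-03-04.
The other events in the timeline have no effect on the limitation period under the stated rules.
Odhiambo filed on 2016-06-13, after the 2016-03-04 deadline, so the action is time-barred.

TIME-BARRED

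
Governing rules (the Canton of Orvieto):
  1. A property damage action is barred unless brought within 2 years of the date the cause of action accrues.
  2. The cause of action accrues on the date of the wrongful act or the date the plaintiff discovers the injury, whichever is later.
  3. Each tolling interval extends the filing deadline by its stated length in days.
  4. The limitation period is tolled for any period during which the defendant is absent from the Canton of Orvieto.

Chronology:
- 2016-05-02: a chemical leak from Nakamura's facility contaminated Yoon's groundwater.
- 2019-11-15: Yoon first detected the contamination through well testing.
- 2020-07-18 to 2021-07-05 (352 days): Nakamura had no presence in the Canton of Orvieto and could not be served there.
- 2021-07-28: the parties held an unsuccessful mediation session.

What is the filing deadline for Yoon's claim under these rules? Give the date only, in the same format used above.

Because discovery on 2019-11-15 post-dates the 2016-05-02 act, accrual under the later-of rule falls on 2019-11-15.
2 years from 2019-11-15 is 2021-11-15.
The period was tolled for 352 days by the defendant's absence from the jurisdiction (2020-07-18 to 2021-07-05), pushing the deadline to 2022-11-02.
Nothing else in the chronology tolls or restarts the period.

2022-11-02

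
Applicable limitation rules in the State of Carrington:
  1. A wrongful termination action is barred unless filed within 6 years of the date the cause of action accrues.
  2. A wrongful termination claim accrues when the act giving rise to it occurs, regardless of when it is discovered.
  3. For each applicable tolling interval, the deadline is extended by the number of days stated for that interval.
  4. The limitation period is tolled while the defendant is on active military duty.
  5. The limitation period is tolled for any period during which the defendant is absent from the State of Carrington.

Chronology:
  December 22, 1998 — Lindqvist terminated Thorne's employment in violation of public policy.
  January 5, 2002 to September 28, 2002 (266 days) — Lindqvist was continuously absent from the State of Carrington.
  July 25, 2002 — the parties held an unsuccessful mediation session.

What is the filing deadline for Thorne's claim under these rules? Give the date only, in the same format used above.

September 14, 2005

The claim accrued on December 22, 1998, when the wrongful act occurred.
The untolled deadline — 6 years after December 22, 1998 — is December 22, 2004.
The defendant's absence from the jurisdiction from January 5, 2002 to September 28, 2002 tolled the period for 266 days, extending the deadline to September 14, 2005.
Nothing else in the chronology tolls or restarts the period.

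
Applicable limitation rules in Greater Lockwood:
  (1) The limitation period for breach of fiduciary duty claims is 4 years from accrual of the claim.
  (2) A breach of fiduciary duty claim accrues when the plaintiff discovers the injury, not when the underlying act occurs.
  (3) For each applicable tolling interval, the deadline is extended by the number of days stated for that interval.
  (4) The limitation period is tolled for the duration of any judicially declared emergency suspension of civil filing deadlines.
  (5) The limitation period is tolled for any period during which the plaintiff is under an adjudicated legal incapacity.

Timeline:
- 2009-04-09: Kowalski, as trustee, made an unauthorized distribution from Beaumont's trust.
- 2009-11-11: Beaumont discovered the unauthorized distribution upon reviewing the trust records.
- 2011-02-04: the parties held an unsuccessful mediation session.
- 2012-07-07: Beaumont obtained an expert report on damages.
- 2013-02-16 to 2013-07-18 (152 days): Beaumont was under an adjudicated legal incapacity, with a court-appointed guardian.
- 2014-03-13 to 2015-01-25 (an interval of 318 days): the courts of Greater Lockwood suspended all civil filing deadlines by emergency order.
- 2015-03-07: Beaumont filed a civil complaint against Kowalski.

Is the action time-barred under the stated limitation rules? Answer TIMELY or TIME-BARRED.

TIME-BARRED

The claim did not accrue until Beaumont discovered the injury on 2009-11-11; the 2009-04-09 act date does not start the clock under the stated rule.
4 years from 2009-11-11 is 2013-11-11.
The plaintiff's legal incapacity from 2013-02-16 to 2013-07-18 tolled the period for 152 days, extending the deadline to 2014-04-12.
The emergency suspension of filing deadlines from 2014-03-13 to 2015-01-25 tolled the period for 318 days, extending the deadline to 2015-02-24.
The other events in the timeline have no effect on the limitation period under the stated rules.
The 2015-03-07 filing falls after the 2015-02-24 deadline; the claim is time-barred.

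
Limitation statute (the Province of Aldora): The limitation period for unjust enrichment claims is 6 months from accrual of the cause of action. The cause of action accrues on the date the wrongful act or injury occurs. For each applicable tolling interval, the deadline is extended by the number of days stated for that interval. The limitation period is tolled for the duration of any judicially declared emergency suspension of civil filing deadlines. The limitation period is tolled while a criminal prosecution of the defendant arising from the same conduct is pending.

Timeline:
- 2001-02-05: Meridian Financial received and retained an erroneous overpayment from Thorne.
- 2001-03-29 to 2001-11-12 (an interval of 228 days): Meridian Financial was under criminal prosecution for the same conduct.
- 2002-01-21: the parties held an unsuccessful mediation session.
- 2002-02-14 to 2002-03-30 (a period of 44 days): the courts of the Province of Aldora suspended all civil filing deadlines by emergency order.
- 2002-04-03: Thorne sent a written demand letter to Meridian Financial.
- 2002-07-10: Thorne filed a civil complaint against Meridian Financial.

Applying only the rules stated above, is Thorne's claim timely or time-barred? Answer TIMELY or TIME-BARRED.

TIME-BARRED

The claim accrued on 2001-02-05, when the wrongful act occurred.
The untolled deadline — 6 months after 2001-02-05 — is 2001-08-05.
Because the pending criminal prosecution ran from 2001-03-29 to 2001-11-12, the deadline is extended by 228 days to 2002-03-21.
Because the emergency suspension of filing deadlines ran from 2002-02-14 to 2002-03-30, the deadline is extended by 44 days to 2002-05-04.
The other events in the timeline have no effect on the limitation period under the stated rules.
Thorne filed on 2002-07-10, after the 2002-05-04 deadline, so the action is time-barred.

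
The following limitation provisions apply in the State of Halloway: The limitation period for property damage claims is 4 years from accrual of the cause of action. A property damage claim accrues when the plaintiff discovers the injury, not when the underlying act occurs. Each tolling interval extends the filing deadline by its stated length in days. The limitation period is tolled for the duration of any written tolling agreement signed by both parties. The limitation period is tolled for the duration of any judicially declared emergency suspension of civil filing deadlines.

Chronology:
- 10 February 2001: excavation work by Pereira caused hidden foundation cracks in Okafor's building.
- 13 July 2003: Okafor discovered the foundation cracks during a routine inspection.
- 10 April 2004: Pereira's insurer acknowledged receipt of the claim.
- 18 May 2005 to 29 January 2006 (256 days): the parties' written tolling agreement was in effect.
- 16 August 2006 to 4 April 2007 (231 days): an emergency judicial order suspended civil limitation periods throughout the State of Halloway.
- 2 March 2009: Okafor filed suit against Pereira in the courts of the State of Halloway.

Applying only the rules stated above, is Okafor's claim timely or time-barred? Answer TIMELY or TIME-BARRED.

Accrual is tied to discovery, so the period began on 13 July 2003 rather than on 10 February 2001 when the act occurred.
4 years from 13 July 2003 is 13 July 2007.
Because the written tolling agreement ran from 18 May 2005 to 29 January 2006, the deadline is extended by 256 days to 25 March 2008.
Because the emergency suspension of filing deadlines ran from 16 August 2006 to 4 April 2007, the deadline is extended by 231 days to 11 November 2008.
Nothing else in the chronology tolls or restarts the period.
Okafor filed on 2 March 2009, after the 11 November 2008 deadline, so the action is time-barred.

TIME-BARRED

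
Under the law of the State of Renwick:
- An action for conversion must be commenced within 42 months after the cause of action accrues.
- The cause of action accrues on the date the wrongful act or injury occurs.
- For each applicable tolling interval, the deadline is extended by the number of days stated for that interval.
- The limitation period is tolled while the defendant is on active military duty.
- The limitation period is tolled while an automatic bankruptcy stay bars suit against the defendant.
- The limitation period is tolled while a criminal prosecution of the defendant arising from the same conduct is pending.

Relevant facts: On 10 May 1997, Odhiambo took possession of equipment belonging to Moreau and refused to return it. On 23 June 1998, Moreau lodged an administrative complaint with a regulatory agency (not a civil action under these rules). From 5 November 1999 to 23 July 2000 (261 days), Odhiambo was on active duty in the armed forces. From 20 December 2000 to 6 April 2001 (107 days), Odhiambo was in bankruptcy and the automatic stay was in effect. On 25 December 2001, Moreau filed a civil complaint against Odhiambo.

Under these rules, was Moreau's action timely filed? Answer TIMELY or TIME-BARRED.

The claim accrued on 10 May 1997, when the wrongful act occurred.
Adding the 42 months base period to 10 May 1997 gives a deadline of 10 November 2000, before any tolling.
Because the defendant's active military service ran from 5 November 1999 to 23 July 2000, the deadline is extended by 261 days to 29 July 2001.
The period was tolled for 107 days by the automatic bankruptcy stay (20 December 2000 to 6 April 2001), pushing the deadline to 13 November 2001.
Nothing else in the chronology tolls or restarts the period.
Filing on 25 December 2001 missed the 13 November 2001 deadline — the action is time-barred.

TIME-BARRED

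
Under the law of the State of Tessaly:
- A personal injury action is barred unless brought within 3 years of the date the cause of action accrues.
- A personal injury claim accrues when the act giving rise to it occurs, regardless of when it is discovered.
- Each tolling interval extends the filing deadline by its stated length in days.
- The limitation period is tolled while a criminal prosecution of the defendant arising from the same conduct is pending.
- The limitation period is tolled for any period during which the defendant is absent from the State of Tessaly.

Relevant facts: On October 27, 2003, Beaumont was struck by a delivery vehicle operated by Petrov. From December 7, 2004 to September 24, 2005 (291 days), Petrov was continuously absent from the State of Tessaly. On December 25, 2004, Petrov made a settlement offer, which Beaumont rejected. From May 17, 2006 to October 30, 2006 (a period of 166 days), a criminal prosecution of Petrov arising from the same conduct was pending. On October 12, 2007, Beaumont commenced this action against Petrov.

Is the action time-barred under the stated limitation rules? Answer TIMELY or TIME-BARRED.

The limitation period began to run on October 27, 2003.
3 years from October 27, 2003 is October 27, 2006.
The defendant's absence from the jurisdiction from December 7, 2004 to September 24, 2005 tolled the period for 291 days, extending the deadline to August 14, 2007.
The pending criminal prosecution from May 17, 2006 to October 30, 2006 tolled the period for 166 days, extending the deadline to January 27, 2008.
Nothing else in the chronology tolls or restarts the period.
Beaumont filed on October 12, 2007, before the January 27, 2008 deadline, so the action is timely.

TIMELY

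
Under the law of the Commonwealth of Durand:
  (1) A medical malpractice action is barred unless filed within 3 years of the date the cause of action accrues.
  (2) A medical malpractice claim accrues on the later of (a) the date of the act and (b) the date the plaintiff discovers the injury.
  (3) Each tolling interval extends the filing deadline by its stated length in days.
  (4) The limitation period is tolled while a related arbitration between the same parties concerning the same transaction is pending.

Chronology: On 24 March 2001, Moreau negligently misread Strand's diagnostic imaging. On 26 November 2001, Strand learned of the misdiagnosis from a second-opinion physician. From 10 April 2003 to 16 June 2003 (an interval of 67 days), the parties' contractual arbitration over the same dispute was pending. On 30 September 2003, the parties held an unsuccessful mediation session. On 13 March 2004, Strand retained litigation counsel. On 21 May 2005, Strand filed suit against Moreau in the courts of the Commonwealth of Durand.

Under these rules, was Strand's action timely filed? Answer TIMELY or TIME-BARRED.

The claim accrued on 26 November 2001 — the later of the 24 March 2001 act and the 26 November 2001 discovery.
Adding the 3 years base period to 26 November 2001 gives a deadline of 26 November 2004, before any tolling.
The pending related arbitration from 10 April 2003 to 16 June 2003 tolled the period for 67 days, extending the deadline to 1 February 2005.
None of the other events listed affects the running of the period under the stated rules.
Strand filed on 21 May 2005, after the 1 February 2005 deadline, so the action is time-barred.

TIME-BARRED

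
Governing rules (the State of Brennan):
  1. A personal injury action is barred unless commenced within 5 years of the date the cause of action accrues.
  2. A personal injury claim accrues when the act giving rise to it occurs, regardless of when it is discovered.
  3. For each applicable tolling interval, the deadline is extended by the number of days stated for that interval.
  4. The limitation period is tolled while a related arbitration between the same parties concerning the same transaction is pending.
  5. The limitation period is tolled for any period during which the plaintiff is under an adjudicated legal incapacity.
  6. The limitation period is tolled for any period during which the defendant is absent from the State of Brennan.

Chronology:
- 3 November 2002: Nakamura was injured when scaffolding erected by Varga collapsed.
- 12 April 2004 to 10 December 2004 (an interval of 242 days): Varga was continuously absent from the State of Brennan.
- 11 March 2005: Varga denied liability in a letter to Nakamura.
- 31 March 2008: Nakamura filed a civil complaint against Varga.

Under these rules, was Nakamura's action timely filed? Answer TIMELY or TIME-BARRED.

TIMELY

The claim accrued on 3 November 2002, when the wrongful act occurred.
The untolled deadline — 5 years after 3 November 2002 — is 3 November 2007.
The period was tolled for 242 days by the defendant's absence from the jurisdiction (12 April 2004 to 10 December 2004), pushing the deadline to 2 July 2008.
Nothing else in the chronology tolls or restarts the period.
Filing on 31 March 2008 beat the 2 July 2008 deadline — the action is timely.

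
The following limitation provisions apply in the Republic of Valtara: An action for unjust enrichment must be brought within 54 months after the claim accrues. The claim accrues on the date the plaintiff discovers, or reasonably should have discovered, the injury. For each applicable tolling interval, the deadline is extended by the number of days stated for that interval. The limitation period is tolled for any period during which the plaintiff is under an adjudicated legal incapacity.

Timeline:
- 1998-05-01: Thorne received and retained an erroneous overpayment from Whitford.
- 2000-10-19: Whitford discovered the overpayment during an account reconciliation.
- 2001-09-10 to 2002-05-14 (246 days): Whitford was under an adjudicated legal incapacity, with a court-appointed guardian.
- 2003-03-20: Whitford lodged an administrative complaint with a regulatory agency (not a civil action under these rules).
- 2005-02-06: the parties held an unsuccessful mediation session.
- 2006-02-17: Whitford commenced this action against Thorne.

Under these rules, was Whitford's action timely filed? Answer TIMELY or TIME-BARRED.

Accrual is tied to discovery, so the period began on 2000-10-19 rather than on 1998-05-01 when the act occurred.
54 months from 2000-10-19 is 2005-04-19.
The plaintiff's legal incapacity from 2001-09-10 to 2002-05-14 tolled the period for 246 days, extending the deadline to 2005-12-21.
The other events in the timeline have no effect on the limitation period under the stated rules.
The 2006-02-17 filing falls after the 2005-12-21 deadline; the claim is time-barred.

TIME-BARRED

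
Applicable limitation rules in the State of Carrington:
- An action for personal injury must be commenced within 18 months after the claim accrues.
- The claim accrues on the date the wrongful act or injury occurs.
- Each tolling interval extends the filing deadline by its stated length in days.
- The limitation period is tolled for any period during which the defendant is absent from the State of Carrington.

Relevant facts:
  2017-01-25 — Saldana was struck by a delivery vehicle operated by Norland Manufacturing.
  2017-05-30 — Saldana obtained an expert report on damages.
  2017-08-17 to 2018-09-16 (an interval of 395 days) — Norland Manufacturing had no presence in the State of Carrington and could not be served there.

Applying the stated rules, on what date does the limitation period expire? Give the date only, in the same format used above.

2019-08-24

The limitation period began to run on 2017-01-25.
18 months from 2017-01-25 is 2018-07-25.
The defendant's absence from the jurisdiction from 2017-08-17 to 2018-09-16 tolled the period for 395 days, extending the deadline to 2019-08-24.
The other events in the timeline have no effect on the limitation period under the stated rules.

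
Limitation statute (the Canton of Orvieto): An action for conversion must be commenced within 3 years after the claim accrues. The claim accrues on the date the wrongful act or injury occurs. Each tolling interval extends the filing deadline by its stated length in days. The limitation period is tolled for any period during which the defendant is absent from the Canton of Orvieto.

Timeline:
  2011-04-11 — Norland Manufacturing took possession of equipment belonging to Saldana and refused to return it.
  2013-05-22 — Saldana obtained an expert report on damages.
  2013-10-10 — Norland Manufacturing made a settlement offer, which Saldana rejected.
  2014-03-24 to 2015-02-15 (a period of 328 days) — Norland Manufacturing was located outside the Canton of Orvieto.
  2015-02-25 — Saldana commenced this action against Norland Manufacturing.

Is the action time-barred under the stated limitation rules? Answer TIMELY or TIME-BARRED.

The claim accrued on 2011-04-11, the date of the act.
Adding the 3 years base period to 2011-04-11 gives a deadline of 2014-04-11, before any tolling.
Because the defendant's absence from the jurisdiction ran from 2014-03-24 to 2015-02-15, the deadline is extended by 328 days to 2015-03-05.
Nothing else in the chronology tolls or restarts the period.
Saldana filed on 2015-02-25, before the 2015-03-05 deadline, so the action is timely.

TIMELY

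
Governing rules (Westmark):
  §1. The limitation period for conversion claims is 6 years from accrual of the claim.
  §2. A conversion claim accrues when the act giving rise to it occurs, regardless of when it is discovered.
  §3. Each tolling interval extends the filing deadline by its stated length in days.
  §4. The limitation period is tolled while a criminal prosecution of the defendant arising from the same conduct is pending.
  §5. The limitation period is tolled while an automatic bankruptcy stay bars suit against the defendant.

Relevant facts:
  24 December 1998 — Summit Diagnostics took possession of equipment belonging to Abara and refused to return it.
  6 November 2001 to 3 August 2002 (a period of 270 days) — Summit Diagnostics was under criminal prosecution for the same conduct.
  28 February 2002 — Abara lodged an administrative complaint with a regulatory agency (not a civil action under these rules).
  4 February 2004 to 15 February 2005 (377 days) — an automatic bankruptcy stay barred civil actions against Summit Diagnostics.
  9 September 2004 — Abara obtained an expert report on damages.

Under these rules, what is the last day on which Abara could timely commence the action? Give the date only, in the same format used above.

2 October 2006

The claim accrued on 24 December 1998, the date of the act.
6 years from 24 December 1998 is 24 December 2004.
Because the pending criminal prosecution ran from 6 November 2001 to 3 August 2002, the deadline is extended by 270 days to 20 September 2005.
The automatic bankruptcy stay from 4 February 2004 to 15 February 2005 tolled the period for 377 days, extending the deadline to 2 October 2006.
The other events in the timeline have no effect on the limitation period under the stated rules.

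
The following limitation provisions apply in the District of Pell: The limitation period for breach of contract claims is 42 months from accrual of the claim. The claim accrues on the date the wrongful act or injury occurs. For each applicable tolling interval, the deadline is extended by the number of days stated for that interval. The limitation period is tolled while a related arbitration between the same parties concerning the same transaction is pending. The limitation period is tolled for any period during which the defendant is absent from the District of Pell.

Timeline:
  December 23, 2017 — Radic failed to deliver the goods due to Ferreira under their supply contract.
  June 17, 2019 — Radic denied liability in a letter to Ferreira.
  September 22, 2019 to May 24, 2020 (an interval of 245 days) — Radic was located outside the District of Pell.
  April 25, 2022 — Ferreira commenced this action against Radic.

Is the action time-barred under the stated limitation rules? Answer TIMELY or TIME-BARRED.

The claim accrued on December 23, 2017, when the wrongful act occurred.
42 months from December 23, 2017 is June 23, 2021.
The defendant's absence from the jurisdiction from September 22, 2019 to May 24, 2020 tolled the period for 245 days, extending the deadline to February 23, 2022.
The other events in the timeline have no effect on the limitation period under the stated rules.
Filing on April 25, 2022 missed the February 23, 2022 deadline — the action is time-barred.

TIME-BARRED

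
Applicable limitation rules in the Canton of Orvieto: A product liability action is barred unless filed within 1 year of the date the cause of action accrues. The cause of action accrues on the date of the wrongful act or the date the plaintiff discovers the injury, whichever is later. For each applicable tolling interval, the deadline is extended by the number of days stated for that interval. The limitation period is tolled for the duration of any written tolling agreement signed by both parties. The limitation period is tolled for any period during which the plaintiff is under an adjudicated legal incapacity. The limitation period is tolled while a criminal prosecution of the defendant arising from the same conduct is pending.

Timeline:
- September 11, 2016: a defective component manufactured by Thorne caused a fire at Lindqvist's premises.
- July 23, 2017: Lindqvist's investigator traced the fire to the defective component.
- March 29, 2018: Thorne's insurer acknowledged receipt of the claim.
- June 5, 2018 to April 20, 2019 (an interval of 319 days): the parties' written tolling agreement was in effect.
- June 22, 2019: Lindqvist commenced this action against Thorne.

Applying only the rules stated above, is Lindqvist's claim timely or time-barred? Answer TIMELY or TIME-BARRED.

TIME-BARRED

Taking the later of the act (September 11, 2016) and discovery (July 23, 2017), the claim accrued on July 23, 2017.
Adding the 1 year base period to July 23, 2017 gives a deadline of July 23, 2018, before any tolling.
The period was tolled for 319 days by the written tolling agreement (June 5, 2018 to April 20, 2019), pushing the deadline to June 7, 2019.
None of the other events listed affects the running of the period under the stated rules.
Lindqvist filed on June 22, 2019, after the June 7, 2019 deadline, so the action is time-barred.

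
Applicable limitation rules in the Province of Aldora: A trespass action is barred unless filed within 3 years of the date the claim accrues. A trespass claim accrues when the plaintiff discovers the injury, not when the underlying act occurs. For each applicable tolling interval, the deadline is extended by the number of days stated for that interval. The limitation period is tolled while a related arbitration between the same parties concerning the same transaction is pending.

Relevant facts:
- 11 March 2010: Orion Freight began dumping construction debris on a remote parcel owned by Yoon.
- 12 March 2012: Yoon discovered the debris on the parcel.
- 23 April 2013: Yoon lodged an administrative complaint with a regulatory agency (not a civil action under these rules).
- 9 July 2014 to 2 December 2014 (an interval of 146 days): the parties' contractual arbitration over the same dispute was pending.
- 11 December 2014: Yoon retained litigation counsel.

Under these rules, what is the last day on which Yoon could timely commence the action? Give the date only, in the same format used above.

The claim did not accrue until Yoon discovered the injury on 12 March 2012; the 11 March 2010 act date does not start the clock under the stated rule.
The untolled deadline — 3 years after 12 March 2012 — is 12 March 2015.
The period was tolled for 146 days by the pending related arbitration (9 July 2014 to 2 December 2014), pushing the deadline to 5 August 2015.
The other events in the timeline have no effect on the limitation period under the stated rules.

5 August 2015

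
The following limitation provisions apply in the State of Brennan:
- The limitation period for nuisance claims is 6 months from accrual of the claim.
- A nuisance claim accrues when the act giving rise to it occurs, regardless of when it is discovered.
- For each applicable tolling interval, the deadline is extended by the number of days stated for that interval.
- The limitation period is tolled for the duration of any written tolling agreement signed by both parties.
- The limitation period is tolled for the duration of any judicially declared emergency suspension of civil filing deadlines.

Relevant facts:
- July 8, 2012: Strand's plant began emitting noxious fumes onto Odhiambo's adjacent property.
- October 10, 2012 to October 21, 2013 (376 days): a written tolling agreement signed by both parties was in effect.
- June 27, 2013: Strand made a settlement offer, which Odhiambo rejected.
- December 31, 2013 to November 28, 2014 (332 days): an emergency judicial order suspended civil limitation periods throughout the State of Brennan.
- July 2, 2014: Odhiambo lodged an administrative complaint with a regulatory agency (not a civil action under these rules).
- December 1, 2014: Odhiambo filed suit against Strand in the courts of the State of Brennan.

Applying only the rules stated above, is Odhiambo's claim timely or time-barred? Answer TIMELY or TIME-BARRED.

TIMELY

The claim accrued on July 8, 2012, the date of the act.
Adding the 6 months base period to July 8, 2012 gives a deadline of January 8, 2013, before any tolling.
Because the written tolling agreement ran from October 10, 2012 to October 21, 2013, the deadline is extended by 376 days to January 19, 2014.
The emergency suspension of filing deadlines from December 31, 2013 to November 28, 2014 tolled the period for 332 days, extending the deadline to December 17, 2014.
Nothing else in the chronology tolls or restarts the period.
The December 1, 2014 filing precedes the December 17, 2014 deadline; the claim is timely.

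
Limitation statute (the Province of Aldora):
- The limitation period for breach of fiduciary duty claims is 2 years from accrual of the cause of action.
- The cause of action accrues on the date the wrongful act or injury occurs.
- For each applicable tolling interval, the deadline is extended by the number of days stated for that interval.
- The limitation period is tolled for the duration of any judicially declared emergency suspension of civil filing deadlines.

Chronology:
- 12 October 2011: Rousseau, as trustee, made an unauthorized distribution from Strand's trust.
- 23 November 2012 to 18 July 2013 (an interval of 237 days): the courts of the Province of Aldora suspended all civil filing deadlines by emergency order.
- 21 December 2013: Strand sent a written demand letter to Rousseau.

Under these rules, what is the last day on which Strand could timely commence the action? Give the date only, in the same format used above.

The cause of action accrued on 12 October 2011, the date of the act.
Adding the 2 years base period to 12 October 2011 gives a deadline of 12 October 2013, before any tolling.
Because the emergency suspension of filing deadlines ran from 23 November 2012 to 18 July 2013, the deadline is extended by 237 days to 6 June 2014.
Nothing else in the chronology tolls or restarts the period.

6 June 2014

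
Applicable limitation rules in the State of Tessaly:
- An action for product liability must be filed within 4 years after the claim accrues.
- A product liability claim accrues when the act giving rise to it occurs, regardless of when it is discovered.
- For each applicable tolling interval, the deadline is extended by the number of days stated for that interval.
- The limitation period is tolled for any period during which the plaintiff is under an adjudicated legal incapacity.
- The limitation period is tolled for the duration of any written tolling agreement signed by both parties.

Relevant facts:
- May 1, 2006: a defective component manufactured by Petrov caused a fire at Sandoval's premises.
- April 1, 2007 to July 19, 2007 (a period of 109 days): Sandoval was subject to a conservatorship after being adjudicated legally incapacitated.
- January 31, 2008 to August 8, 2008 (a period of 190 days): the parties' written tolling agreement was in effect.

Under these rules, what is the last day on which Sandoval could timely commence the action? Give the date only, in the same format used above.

The claim accrued on May 1, 2006, when the wrongful act occurred.
The untolled deadline — 4 years after May 1, 2006 — is May 1, 2010.
The plaintiff's legal incapacity from April 1, 2007 to July 19, 2007 tolled the period for 109 days, extending the deadline to August 18, 2010.
The written tolling agreement from January 31, 2008 to August 8, 2008 tolled the period for 190 days, extending the deadline to February 24, 2011.

February 24, 2011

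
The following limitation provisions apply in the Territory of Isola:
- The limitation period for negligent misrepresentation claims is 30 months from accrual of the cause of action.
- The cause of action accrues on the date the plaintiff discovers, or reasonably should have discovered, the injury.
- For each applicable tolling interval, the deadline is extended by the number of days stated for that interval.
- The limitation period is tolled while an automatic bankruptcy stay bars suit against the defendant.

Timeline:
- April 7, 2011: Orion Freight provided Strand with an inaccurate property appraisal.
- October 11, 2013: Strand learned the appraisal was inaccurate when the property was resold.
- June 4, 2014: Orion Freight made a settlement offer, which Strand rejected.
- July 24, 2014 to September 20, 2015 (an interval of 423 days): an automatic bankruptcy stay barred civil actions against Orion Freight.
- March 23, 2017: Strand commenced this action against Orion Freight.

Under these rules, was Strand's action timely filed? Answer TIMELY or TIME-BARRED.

The claim did not accrue until Strand discovered the injury on October 11, 2013; the April 7, 2011 act date does not start the clock under the stated rule.
The untolled deadline — 30 months after October 11, 2013 — is April 11, 2016.
The automatic bankruptcy stay from July 24, 2014 to September 20, 2015 tolled the period for 423 days, extending the deadline to June 8, 2017.
None of the other events listed affects the running of the period under the stated rules.
Filing on March 23, 2017 beat the June 8, 2017 deadline — the action is timely.

TIMELY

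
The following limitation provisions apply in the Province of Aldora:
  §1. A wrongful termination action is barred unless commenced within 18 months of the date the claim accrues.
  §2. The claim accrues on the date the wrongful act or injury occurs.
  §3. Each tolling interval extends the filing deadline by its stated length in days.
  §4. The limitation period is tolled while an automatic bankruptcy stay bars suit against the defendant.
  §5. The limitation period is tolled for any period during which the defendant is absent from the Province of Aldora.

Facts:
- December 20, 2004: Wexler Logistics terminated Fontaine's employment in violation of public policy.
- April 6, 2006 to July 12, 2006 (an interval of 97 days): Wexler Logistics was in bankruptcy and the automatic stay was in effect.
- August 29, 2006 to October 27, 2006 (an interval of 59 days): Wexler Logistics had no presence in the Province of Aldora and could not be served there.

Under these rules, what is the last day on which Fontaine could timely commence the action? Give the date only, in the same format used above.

November 23, 2006

The limitation period began to run on December 20, 2004.
Adding the 18 months base period to December 20, 2004 gives a deadline of June 20, 2006, before any tolling.
The period was tolled for 97 days by the automatic bankruptcy stay (April 6, 2006 to July 12, 2006), pushing the deadline to September 25, 2006.
The period was tolled for 59 days by the defendant's absence from the jurisdiction (August 29, 2006 to October 27, 2006), pushing the deadline to November 23, 2006.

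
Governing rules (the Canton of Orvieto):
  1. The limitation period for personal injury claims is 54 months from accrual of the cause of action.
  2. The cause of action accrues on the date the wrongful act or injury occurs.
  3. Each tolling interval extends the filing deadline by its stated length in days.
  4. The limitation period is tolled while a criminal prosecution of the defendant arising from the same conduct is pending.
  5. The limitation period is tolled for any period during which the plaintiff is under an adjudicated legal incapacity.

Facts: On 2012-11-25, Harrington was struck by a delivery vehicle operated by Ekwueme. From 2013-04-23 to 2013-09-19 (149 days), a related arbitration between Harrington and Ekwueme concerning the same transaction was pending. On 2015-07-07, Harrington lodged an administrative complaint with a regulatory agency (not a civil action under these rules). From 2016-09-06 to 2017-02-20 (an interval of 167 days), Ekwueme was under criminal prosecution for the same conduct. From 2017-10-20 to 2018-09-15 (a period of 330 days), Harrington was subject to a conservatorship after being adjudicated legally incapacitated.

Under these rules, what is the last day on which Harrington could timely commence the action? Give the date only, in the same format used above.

2018-10-04

The cause of action accrued on 2012-11-25, the date of the act.
Adding the 54 months base period to 2012-11-25 gives a deadline of 2017-05-25, before any tolling.
Because the pending criminal prosecution ran from 2016-09-06 to 2017-02-20, the deadline is extended by 167 days to 2017-11-08.
Because the plaintiff's legal incapacity ran from 2017-10-20 to 2018-09-15, the deadline is extended by 330 days to 2018-10-04.
The pending related arbitration from 2013-04-23 to 2013-09-19 does not toll the period, because no stated rule makes a pending arbitration a tolling event.
Nothing else in the chronology tolls or restarts the period.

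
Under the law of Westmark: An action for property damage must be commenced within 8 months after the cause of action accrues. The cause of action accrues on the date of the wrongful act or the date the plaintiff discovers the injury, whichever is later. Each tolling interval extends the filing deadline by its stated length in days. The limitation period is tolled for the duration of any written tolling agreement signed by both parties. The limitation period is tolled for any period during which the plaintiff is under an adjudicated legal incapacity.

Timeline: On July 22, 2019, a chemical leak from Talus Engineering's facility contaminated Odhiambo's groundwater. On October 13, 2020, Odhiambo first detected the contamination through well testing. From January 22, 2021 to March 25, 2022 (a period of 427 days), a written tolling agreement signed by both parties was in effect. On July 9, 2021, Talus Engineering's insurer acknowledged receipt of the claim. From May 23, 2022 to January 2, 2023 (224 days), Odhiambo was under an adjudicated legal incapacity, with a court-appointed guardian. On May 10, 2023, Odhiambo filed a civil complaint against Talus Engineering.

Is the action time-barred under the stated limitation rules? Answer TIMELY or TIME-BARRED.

Taking the later of the act (July 22, 2019) and discovery (October 13, 2020), the claim accrued on October 13, 2020.
Adding the 8 months base period to October 13, 2020 gives a deadline of June 13, 2021, before any tolling.
The period was tolled for 427 days by the written tolling agreement (January 22, 2021 to March 25, 2022), pushing the deadline to August 14, 2022.
The period was tolled for 224 days by the plaintiff's legal incapacity (May 23, 2022 to January 2, 2023), pushing the deadline to March 26, 2023.
The other events in the timeline have no effect on the limitation period under the stated rules.
Filing on May 10, 2023 missed the March 26, 2023 deadline — the action is time-barred.

TIME-BARRED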